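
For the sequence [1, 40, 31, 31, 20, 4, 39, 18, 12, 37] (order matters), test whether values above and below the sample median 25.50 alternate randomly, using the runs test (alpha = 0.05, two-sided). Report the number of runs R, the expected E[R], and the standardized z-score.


Step 1: Compute median = 25.50; label A = above, B = below.
Labels in order: BAAABBABBA  (n_A = 5, n_B = 5)
Step 2: Count runs R = 6.
Step 3: Under H0 (random ordering), E[R] = 2*n_A*n_B/(n_A+n_B) + 1 = 2*5*5/10 + 1 = 6.0000.
        Var[R] = 2*n_A*n_B*(2*n_A*n_B - n_A - n_B) / ((n_A+n_B)^2 * (n_A+n_B-1)) = 2000/900 = 2.2222.
        SD[R] = 1.4907.
Step 4: R = E[R], so z = 0 with no continuity correction.
Step 5: Two-sided p-value via normal approximation = 2*(1 - Phi(|z|)) = 1.000000.
Step 6: alpha = 0.05. fail to reject H0.

R = 6, z = 0.0000, p = 1.000000, fail to reject H0.


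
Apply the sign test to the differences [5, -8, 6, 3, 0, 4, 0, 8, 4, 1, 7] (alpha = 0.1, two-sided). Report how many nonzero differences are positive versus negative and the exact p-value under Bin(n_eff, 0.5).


Step 1: Discard zero differences. Original n = 11; n_eff = number of nonzero differences = 9.
Nonzero differences (with sign): +5, -8, +6, +3, +4, +8, +4, +1, +7
Step 2: Count signs: positive = 8, negative = 1.
Step 3: Under H0: P(positive) = 0.5, so the number of positives S ~ Bin(9, 0.5).
Step 4: Two-sided exact p-value = sum of Bin(9,0.5) probabilities at or below the observed probability = 0.039062.
Step 5: alpha = 0.1. reject H0.

n_eff = 9, pos = 8, neg = 1, p = 0.039062, reject H0.


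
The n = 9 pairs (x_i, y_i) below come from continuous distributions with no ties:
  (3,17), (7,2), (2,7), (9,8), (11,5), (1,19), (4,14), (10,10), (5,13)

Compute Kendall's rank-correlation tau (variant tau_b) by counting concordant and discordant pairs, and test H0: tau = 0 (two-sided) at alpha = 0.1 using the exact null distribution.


Step 1: Enumerate the 36 unordered pairs (i,j) with i<j and classify each by sign(x_j-x_i) * sign(y_j-y_i).
  (1,2):dx=+4,dy=-15->D; (1,3):dx=-1,dy=-10->C; (1,4):dx=+6,dy=-9->D; (1,5):dx=+8,dy=-12->D
  (1,6):dx=-2,dy=+2->D; (1,7):dx=+1,dy=-3->D; (1,8):dx=+7,dy=-7->D; (1,9):dx=+2,dy=-4->D
  (2,3):dx=-5,dy=+5->D; (2,4):dx=+2,dy=+6->C; (2,5):dx=+4,dy=+3->C; (2,6):dx=-6,dy=+17->D
  (2,7):dx=-3,dy=+12->D; (2,8):dx=+3,dy=+8->C; (2,9):dx=-2,dy=+11->D; (3,4):dx=+7,dy=+1->C
  (3,5):dx=+9,dy=-2->D; (3,6):dx=-1,dy=+12->D; (3,7):dx=+2,dy=+7->C; (3,8):dx=+8,dy=+3->C
  (3,9):dx=+3,dy=+6->C; (4,5):dx=+2,dy=-3->D; (4,6):dx=-8,dy=+11->D; (4,7):dx=-5,dy=+6->D
  (4,8):dx=+1,dy=+2->C; (4,9):dx=-4,dy=+5->D; (5,6):dx=-10,dy=+14->D; (5,7):dx=-7,dy=+9->D
  (5,8):dx=-1,dy=+5->D; (5,9):dx=-6,dy=+8->D; (6,7):dx=+3,dy=-5->D; (6,8):dx=+9,dy=-9->D
  (6,9):dx=+4,dy=-6->D; (7,8):dx=+6,dy=-4->D; (7,9):dx=+1,dy=-1->D; (8,9):dx=-5,dy=+3->D
Step 2: C = 9, D = 27, total pairs = 36.
Step 3: tau = (C - D)/(n(n-1)/2) = (9 - 27)/36 = -0.500000.
Step 4: Exact two-sided p-value (enumerate n! = 362880 permutations of y under H0): p = 0.075176.
Step 5: alpha = 0.1. reject H0.

tau_b = -0.5000 (C=9, D=27), p = 0.075176, reject H0.


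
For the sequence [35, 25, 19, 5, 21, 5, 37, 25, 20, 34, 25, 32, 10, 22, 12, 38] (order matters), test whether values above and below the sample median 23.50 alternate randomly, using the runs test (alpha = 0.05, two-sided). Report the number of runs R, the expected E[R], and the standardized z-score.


Step 1: Compute median = 23.50; label A = above, B = below.
Labels in order: AABBBBAABAAABBBA  (n_A = 8, n_B = 8)
Step 2: Count runs R = 7.
Step 3: Under H0 (random ordering), E[R] = 2*n_A*n_B/(n_A+n_B) + 1 = 2*8*8/16 + 1 = 9.0000.
        Var[R] = 2*n_A*n_B*(2*n_A*n_B - n_A - n_B) / ((n_A+n_B)^2 * (n_A+n_B-1)) = 14336/3840 = 3.7333.
        SD[R] = 1.9322.
Step 4: Continuity-corrected z = (R + 0.5 - E[R]) / SD[R] = (7 + 0.5 - 9.0000) / 1.9322 = -0.7763.
Step 5: Two-sided p-value via normal approximation = 2*(1 - Phi(|z|)) = 0.437558.
Step 6: alpha = 0.05. fail to reject H0.

R = 7, z = -0.7763, p = 0.437558, fail to reject H0.


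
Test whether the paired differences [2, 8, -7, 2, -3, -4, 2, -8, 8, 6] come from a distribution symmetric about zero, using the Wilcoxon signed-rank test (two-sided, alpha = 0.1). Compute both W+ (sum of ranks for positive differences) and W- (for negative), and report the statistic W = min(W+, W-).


Step 1: Drop any zero differences (none here) and take |d_i|.
|d| = [2, 8, 7, 2, 3, 4, 2, 8, 8, 6]
Step 2: Midrank |d_i| (ties get averaged ranks).
ranks: |2|->2, |8|->9, |7|->7, |2|->2, |3|->4, |4|->5, |2|->2, |8|->9, |8|->9, |6|->6
Step 3: Attach original signs; sum ranks with positive sign and with negative sign.
W+ = 2 + 9 + 2 + 2 + 9 + 6 = 30
W- = 7 + 4 + 5 + 9 = 25
(Check: W+ + W- = 55 should equal n(n+1)/2 = 55.)
Step 4: Test statistic W = min(W+, W-) = 25.
Step 5: Ties in |d|, so use the tie-corrected normal approximation.
        E[W] = n(n+1)/4 = 10*11/4 = 27.5.
        Tie groups: |d|=2 (t=3), |d|=8 (t=3); sum(t^3 - t) = 48.
        Var[W] = n(n+1)(2n+1)/24 - sum(t^3-t)/48 = 2310/24 - 48/48 = 95.25.
        z = (W - E[W]) / sqrt(Var[W]) = (25 - 27.5) / 9.7596 = -0.2562.
        Two-sided p = 2*Phi(z) = 0.797829.
Step 6: alpha = 0.1. fail to reject H0.

W+ = 30, W- = 25, W = min = 25, p = 0.797829, fail to reject H0.


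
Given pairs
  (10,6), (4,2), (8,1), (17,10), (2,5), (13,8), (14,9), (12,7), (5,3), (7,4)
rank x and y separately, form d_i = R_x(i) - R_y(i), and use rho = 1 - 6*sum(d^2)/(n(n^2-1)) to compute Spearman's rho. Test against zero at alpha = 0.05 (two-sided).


Step 1: Rank x and y separately (midranks; no ties here).
rank(x): 10->6, 4->2, 8->5, 17->10, 2->1, 13->8, 14->9, 12->7, 5->3, 7->4
rank(y): 6->6, 2->2, 1->1, 10->10, 5->5, 8->8, 9->9, 7->7, 3->3, 4->4
Step 2: d_i = R_x(i) - R_y(i); compute d_i^2.
  (6-6)^2=0, (2-2)^2=0, (5-1)^2=16, (10-10)^2=0, (1-5)^2=16, (8-8)^2=0, (9-9)^2=0, (7-7)^2=0, (3-3)^2=0, (4-4)^2=0
sum(d^2) = 32.
Step 3: rho = 1 - 6*32 / (10*(10^2 - 1)) = 1 - 192/990 = 0.806061.
Step 4: Under H0, t = rho * sqrt((n-2)/(1-rho^2)) = 3.8522 ~ t(8).
Step 5: Two-sided p-value from the t-distribution with 8 df = 0.004862.
Step 6: alpha = 0.05. reject H0.

rho = 0.8061, p = 0.004862, reject H0 at alpha = 0.05.


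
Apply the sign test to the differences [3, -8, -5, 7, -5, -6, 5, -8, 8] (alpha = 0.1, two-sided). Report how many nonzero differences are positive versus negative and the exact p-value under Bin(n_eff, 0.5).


Step 1: Discard zero differences. Original n = 9; n_eff = number of nonzero differences = 9.
Nonzero differences (with sign): +3, -8, -5, +7, -5, -6, +5, -8, +8
Step 2: Count signs: positive = 4, negative = 5.
Step 3: Under H0: P(positive) = 0.5, so the number of positives S ~ Bin(9, 0.5).
Step 4: Two-sided exact p-value = sum of Bin(9,0.5) probabilities at or below the observed probability = 1.000000.
Step 5: alpha = 0.1. fail to reject H0.

n_eff = 9, pos = 4, neg = 5, p = 1.000000, fail to reject H0.


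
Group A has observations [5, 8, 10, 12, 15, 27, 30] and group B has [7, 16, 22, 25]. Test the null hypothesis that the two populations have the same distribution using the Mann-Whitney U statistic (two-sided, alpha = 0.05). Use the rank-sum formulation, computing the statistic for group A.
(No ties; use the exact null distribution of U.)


Step 1: Combine and sort all 11 observations; assign midranks.
sorted (value, group): (5,X), (7,Y), (8,X), (10,X), (12,X), (15,X), (16,Y), (22,Y), (25,Y), (27,X), (30,X)
ranks: 5->1, 7->2, 8->3, 10->4, 12->5, 15->6, 16->7, 22->8, 25->9, 27->10, 30->11
Step 2: Rank sum for X: R1 = 1 + 3 + 4 + 5 + 6 + 10 + 11 = 40.
Step 3: U_X = R1 - n1(n1+1)/2 = 40 - 7*8/2 = 40 - 28 = 12.
       U_Y = n1*n2 - U_X = 28 - 12 = 16.
Step 4: No ties, so the exact null distribution of U (based on enumerating the C(11,7) = 330 equally likely rank assignments) gives the two-sided p-value.
Step 5: p-value = 0.787879; compare to alpha = 0.05. fail to reject H0.

U_X = 12, p = 0.787879, fail to reject H0 at alpha = 0.05.


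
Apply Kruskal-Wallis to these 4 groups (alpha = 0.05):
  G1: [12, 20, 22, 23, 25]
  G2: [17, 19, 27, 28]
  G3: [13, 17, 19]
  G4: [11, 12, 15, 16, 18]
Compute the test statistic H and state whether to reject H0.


Step 1: Combine all N = 17 observations and assign midranks.
sorted (value, group, rank): (11,G4,1), (12,G1,2.5), (12,G4,2.5), (13,G3,4), (15,G4,5), (16,G4,6), (17,G2,7.5), (17,G3,7.5), (18,G4,9), (19,G2,10.5), (19,G3,10.5), (20,G1,12), (22,G1,13), (23,G1,14), (25,G1,15), (27,G2,16), (28,G2,17)
Step 2: Sum ranks within each group.
R_1 = 56.5 (n_1 = 5)
R_2 = 51 (n_2 = 4)
R_3 = 22 (n_3 = 3)
R_4 = 23.5 (n_4 = 5)
Step 3: H = 12/(N(N+1)) * sum(R_i^2/n_i) - 3(N+1)
     = 12/(17*18) * (56.5^2/5 + 51^2/4 + 22^2/3 + 23.5^2/5) - 3*18
     = 0.039216 * 1560.48 - 54
     = 7.195425.
Step 4: Ties present; correction factor C = 1 - 18/(17^3 - 17) = 0.996324. Corrected H = 7.195425 / 0.996324 = 7.221976.
Step 5: Under H0, H ~ chi^2(3); p-value = 0.065149.
Step 6: alpha = 0.05. fail to reject H0.

H = 7.2220, df = 3, p = 0.065149, fail to reject H0.


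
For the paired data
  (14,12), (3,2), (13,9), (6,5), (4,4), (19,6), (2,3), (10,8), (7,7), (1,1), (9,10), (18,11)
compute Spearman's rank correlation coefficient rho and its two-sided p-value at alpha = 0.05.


Step 1: Rank x and y separately (midranks; no ties here).
rank(x): 14->10, 3->3, 13->9, 6->5, 4->4, 19->12, 2->2, 10->8, 7->6, 1->1, 9->7, 18->11
rank(y): 12->12, 2->2, 9->9, 5->5, 4->4, 6->6, 3->3, 8->8, 7->7, 1->1, 10->10, 11->11
Step 2: d_i = R_x(i) - R_y(i); compute d_i^2.
  (10-12)^2=4, (3-2)^2=1, (9-9)^2=0, (5-5)^2=0, (4-4)^2=0, (12-6)^2=36, (2-3)^2=1, (8-8)^2=0, (6-7)^2=1, (1-1)^2=0, (7-10)^2=9, (11-11)^2=0
sum(d^2) = 52.
Step 3: rho = 1 - 6*52 / (12*(12^2 - 1)) = 1 - 312/1716 = 0.818182.
Step 4: Under H0, t = rho * sqrt((n-2)/(1-rho^2)) = 4.5000 ~ t(10).
Step 5: Two-sided p-value from the t-distribution with 10 df = 0.001143.
Step 6: alpha = 0.05. reject H0.

rho = 0.8182, p = 0.001143, reject H0 at alpha = 0.05.


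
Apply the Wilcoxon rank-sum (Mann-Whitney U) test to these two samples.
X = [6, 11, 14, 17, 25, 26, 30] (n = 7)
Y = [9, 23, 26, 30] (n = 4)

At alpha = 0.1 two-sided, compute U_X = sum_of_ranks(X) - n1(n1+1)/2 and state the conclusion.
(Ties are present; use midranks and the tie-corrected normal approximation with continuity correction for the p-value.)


Step 1: Combine and sort all 11 observations; assign midranks.
sorted (value, group): (6,X), (9,Y), (11,X), (14,X), (17,X), (23,Y), (25,X), (26,X), (26,Y), (30,X), (30,Y)
ranks: 6->1, 9->2, 11->3, 14->4, 17->5, 23->6, 25->7, 26->8.5, 26->8.5, 30->10.5, 30->10.5
Step 2: Rank sum for X: R1 = 1 + 3 + 4 + 5 + 7 + 8.5 + 10.5 = 39.
Step 3: U_X = R1 - n1(n1+1)/2 = 39 - 7*8/2 = 39 - 28 = 11.
       U_Y = n1*n2 - U_X = 28 - 11 = 17.
Step 4: Ties are present, so use the tie-corrected normal approximation (with continuity correction) for the p-value.
Step 5: p-value = 0.635059; compare to alpha = 0.1. fail to reject H0.

U_X = 11, p = 0.635059, fail to reject H0 at alpha = 0.1.


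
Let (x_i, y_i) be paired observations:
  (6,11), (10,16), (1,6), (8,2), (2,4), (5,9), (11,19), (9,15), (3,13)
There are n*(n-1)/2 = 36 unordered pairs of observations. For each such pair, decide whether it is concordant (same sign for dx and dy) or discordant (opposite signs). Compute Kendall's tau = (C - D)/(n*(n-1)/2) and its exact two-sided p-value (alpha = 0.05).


Step 1: Enumerate the 36 unordered pairs (i,j) with i<j and classify each by sign(x_j-x_i) * sign(y_j-y_i).
  (1,2):dx=+4,dy=+5->C; (1,3):dx=-5,dy=-5->C; (1,4):dx=+2,dy=-9->D; (1,5):dx=-4,dy=-7->C
  (1,6):dx=-1,dy=-2->C; (1,7):dx=+5,dy=+8->C; (1,8):dx=+3,dy=+4->C; (1,9):dx=-3,dy=+2->D
  (2,3):dx=-9,dy=-10->C; (2,4):dx=-2,dy=-14->C; (2,5):dx=-8,dy=-12->C; (2,6):dx=-5,dy=-7->C
  (2,7):dx=+1,dy=+3->C; (2,8):dx=-1,dy=-1->C; (2,9):dx=-7,dy=-3->C; (3,4):dx=+7,dy=-4->D
  (3,5):dx=+1,dy=-2->D; (3,6):dx=+4,dy=+3->C; (3,7):dx=+10,dy=+13->C; (3,8):dx=+8,dy=+9->C
  (3,9):dx=+2,dy=+7->C; (4,5):dx=-6,dy=+2->D; (4,6):dx=-3,dy=+7->D; (4,7):dx=+3,dy=+17->C
  (4,8):dx=+1,dy=+13->C; (4,9):dx=-5,dy=+11->D; (5,6):dx=+3,dy=+5->C; (5,7):dx=+9,dy=+15->C
  (5,8):dx=+7,dy=+11->C; (5,9):dx=+1,dy=+9->C; (6,7):dx=+6,dy=+10->C; (6,8):dx=+4,dy=+6->C
  (6,9):dx=-2,dy=+4->D; (7,8):dx=-2,dy=-4->C; (7,9):dx=-8,dy=-6->C; (8,9):dx=-6,dy=-2->C
Step 2: C = 28, D = 8, total pairs = 36.
Step 3: tau = (C - D)/(n(n-1)/2) = (28 - 8)/36 = 0.555556.
Step 4: Exact two-sided p-value (enumerate n! = 362880 permutations of y under H0): p = 0.044615.
Step 5: alpha = 0.05. reject H0.

tau_b = 0.5556 (C=28, D=8), p = 0.044615, reject H0.


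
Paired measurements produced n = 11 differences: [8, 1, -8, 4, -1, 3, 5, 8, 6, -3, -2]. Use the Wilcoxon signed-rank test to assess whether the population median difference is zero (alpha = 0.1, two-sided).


Step 1: Drop any zero differences (none here) and take |d_i|.
|d| = [8, 1, 8, 4, 1, 3, 5, 8, 6, 3, 2]
Step 2: Midrank |d_i| (ties get averaged ranks).
ranks: |8|->10, |1|->1.5, |8|->10, |4|->6, |1|->1.5, |3|->4.5, |5|->7, |8|->10, |6|->8, |3|->4.5, |2|->3
Step 3: Attach original signs; sum ranks with positive sign and with negative sign.
W+ = 10 + 1.5 + 6 + 4.5 + 7 + 10 + 8 = 47
W- = 10 + 1.5 + 4.5 + 3 = 19
(Check: W+ + W- = 66 should equal n(n+1)/2 = 66.)
Step 4: Test statistic W = min(W+, W-) = 19.
Step 5: Ties in |d|, so use the tie-corrected normal approximation.
        E[W] = n(n+1)/4 = 11*12/4 = 33.
        Tie groups: |d|=1 (t=2), |d|=3 (t=2), |d|=8 (t=3); sum(t^3 - t) = 36.
        Var[W] = n(n+1)(2n+1)/24 - sum(t^3-t)/48 = 3036/24 - 36/48 = 125.75.
        z = (W - E[W]) / sqrt(Var[W]) = (19 - 33) / 11.2138 = -1.2485.
        Two-sided p = 2*Phi(z) = 0.211863.
Step 6: alpha = 0.1. fail to reject H0.

W+ = 47, W- = 19, W = min = 19, p = 0.211863, fail to reject H0.


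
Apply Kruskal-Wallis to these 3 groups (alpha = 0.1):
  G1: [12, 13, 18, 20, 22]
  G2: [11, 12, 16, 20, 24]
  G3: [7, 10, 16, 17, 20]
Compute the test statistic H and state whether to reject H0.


Step 1: Combine all N = 15 observations and assign midranks.
sorted (value, group, rank): (7,G3,1), (10,G3,2), (11,G2,3), (12,G1,4.5), (12,G2,4.5), (13,G1,6), (16,G2,7.5), (16,G3,7.5), (17,G3,9), (18,G1,10), (20,G1,12), (20,G2,12), (20,G3,12), (22,G1,14), (24,G2,15)
Step 2: Sum ranks within each group.
R_1 = 46.5 (n_1 = 5)
R_2 = 42 (n_2 = 5)
R_3 = 31.5 (n_3 = 5)
Step 3: H = 12/(N(N+1)) * sum(R_i^2/n_i) - 3(N+1)
     = 12/(15*16) * (46.5^2/5 + 42^2/5 + 31.5^2/5) - 3*16
     = 0.050000 * 983.7 - 48
     = 1.185000.
Step 4: Ties present; correction factor C = 1 - 36/(15^3 - 15) = 0.989286. Corrected H = 1.185000 / 0.989286 = 1.197834.
Step 5: Under H0, H ~ chi^2(2); p-value = 0.549406.
Step 6: alpha = 0.1. fail to reject H0.

H = 1.1978, df = 2, p = 0.549406, fail to reject H0.


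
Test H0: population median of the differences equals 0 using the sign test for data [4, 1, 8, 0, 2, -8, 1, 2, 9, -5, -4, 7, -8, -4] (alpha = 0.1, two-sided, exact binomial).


Step 1: Discard zero differences. Original n = 14; n_eff = number of nonzero differences = 13.
Nonzero differences (with sign): +4, +1, +8, +2, -8, +1, +2, +9, -5, -4, +7, -8, -4
Step 2: Count signs: positive = 8, negative = 5.
Step 3: Under H0: P(positive) = 0.5, so the number of positives S ~ Bin(13, 0.5).
Step 4: Two-sided exact p-value = sum of Bin(13,0.5) probabilities at or below the observed probability = 0.581055.
Step 5: alpha = 0.1. fail to reject H0.

n_eff = 13, pos = 8, neg = 5, p = 0.581055, fail to reject H0.


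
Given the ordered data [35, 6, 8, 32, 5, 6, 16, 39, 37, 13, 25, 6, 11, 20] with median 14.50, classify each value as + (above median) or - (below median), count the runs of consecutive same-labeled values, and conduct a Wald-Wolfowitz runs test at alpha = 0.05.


Step 1: Compute median = 14.50; label A = above, B = below.
Labels in order: ABBABBAAABABBA  (n_A = 7, n_B = 7)
Step 2: Count runs R = 9.
Step 3: Under H0 (random ordering), E[R] = 2*n_A*n_B/(n_A+n_B) + 1 = 2*7*7/14 + 1 = 8.0000.
        Var[R] = 2*n_A*n_B*(2*n_A*n_B - n_A - n_B) / ((n_A+n_B)^2 * (n_A+n_B-1)) = 8232/2548 = 3.2308.
        SD[R] = 1.7974.
Step 4: Continuity-corrected z = (R - 0.5 - E[R]) / SD[R] = (9 - 0.5 - 8.0000) / 1.7974 = 0.2782.
Step 5: Two-sided p-value via normal approximation = 2*(1 - Phi(|z|)) = 0.780879.
Step 6: alpha = 0.05. fail to reject H0.

R = 9, z = 0.2782, p = 0.780879, fail to reject H0.


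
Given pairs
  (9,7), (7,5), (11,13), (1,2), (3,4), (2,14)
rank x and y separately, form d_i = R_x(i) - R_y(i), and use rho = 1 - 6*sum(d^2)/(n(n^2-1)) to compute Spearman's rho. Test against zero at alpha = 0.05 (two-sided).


Step 1: Rank x and y separately (midranks; no ties here).
rank(x): 9->5, 7->4, 11->6, 1->1, 3->3, 2->2
rank(y): 7->4, 5->3, 13->5, 2->1, 4->2, 14->6
Step 2: d_i = R_x(i) - R_y(i); compute d_i^2.
  (5-4)^2=1, (4-3)^2=1, (6-5)^2=1, (1-1)^2=0, (3-2)^2=1, (2-6)^2=16
sum(d^2) = 20.
Step 3: rho = 1 - 6*20 / (6*(6^2 - 1)) = 1 - 120/210 = 0.428571.
Step 4: Under H0, t = rho * sqrt((n-2)/(1-rho^2)) = 0.9487 ~ t(4).
Step 5: Two-sided p-value from the t-distribution with 4 df = 0.396501.
Step 6: alpha = 0.05. fail to reject H0.

rho = 0.4286, p = 0.396501, fail to reject H0 at alpha = 0.05.


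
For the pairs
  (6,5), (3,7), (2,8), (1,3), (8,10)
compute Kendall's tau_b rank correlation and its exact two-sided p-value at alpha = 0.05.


Step 1: Enumerate the 10 unordered pairs (i,j) with i<j and classify each by sign(x_j-x_i) * sign(y_j-y_i).
  (1,2):dx=-3,dy=+2->D; (1,3):dx=-4,dy=+3->D; (1,4):dx=-5,dy=-2->C; (1,5):dx=+2,dy=+5->C
  (2,3):dx=-1,dy=+1->D; (2,4):dx=-2,dy=-4->C; (2,5):dx=+5,dy=+3->C; (3,4):dx=-1,dy=-5->C
  (3,5):dx=+6,dy=+2->C; (4,5):dx=+7,dy=+7->C
Step 2: C = 7, D = 3, total pairs = 10.
Step 3: tau = (C - D)/(n(n-1)/2) = (7 - 3)/10 = 0.400000.
Step 4: Exact two-sided p-value (enumerate n! = 120 permutations of y under H0): p = 0.483333.
Step 5: alpha = 0.05. fail to reject H0.

tau_b = 0.4000 (C=7, D=3), p = 0.483333, fail to reject H0.


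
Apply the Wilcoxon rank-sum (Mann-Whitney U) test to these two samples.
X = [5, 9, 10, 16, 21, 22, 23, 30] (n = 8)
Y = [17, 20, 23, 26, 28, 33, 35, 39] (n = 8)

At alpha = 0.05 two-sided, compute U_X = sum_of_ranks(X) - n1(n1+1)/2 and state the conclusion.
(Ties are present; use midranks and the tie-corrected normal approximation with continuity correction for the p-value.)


Step 1: Combine and sort all 16 observations; assign midranks.
sorted (value, group): (5,X), (9,X), (10,X), (16,X), (17,Y), (20,Y), (21,X), (22,X), (23,X), (23,Y), (26,Y), (28,Y), (30,X), (33,Y), (35,Y), (39,Y)
ranks: 5->1, 9->2, 10->3, 16->4, 17->5, 20->6, 21->7, 22->8, 23->9.5, 23->9.5, 26->11, 28->12, 30->13, 33->14, 35->15, 39->16
Step 2: Rank sum for X: R1 = 1 + 2 + 3 + 4 + 7 + 8 + 9.5 + 13 = 47.5.
Step 3: U_X = R1 - n1(n1+1)/2 = 47.5 - 8*9/2 = 47.5 - 36 = 11.5.
       U_Y = n1*n2 - U_X = 64 - 11.5 = 52.5.
Step 4: Ties are present, so use the tie-corrected normal approximation (with continuity correction) for the p-value.
Step 5: p-value = 0.035556; compare to alpha = 0.05. reject H0.

U_X = 11.5, p = 0.035556, reject H0 at alpha = 0.05.


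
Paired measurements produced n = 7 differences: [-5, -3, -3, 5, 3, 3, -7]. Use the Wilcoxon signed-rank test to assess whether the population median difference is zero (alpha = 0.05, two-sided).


Step 1: Drop any zero differences (none here) and take |d_i|.
|d| = [5, 3, 3, 5, 3, 3, 7]
Step 2: Midrank |d_i| (ties get averaged ranks).
ranks: |5|->5.5, |3|->2.5, |3|->2.5, |5|->5.5, |3|->2.5, |3|->2.5, |7|->7
Step 3: Attach original signs; sum ranks with positive sign and with negative sign.
W+ = 5.5 + 2.5 + 2.5 = 10.5
W- = 5.5 + 2.5 + 2.5 + 7 = 17.5
(Check: W+ + W- = 28 should equal n(n+1)/2 = 28.)
Step 4: Test statistic W = min(W+, W-) = 10.5.
Step 5: Ties in |d|, so use the tie-corrected normal approximation.
        E[W] = n(n+1)/4 = 7*8/4 = 14.
        Tie groups: |d|=3 (t=4), |d|=5 (t=2); sum(t^3 - t) = 66.
        Var[W] = n(n+1)(2n+1)/24 - sum(t^3-t)/48 = 840/24 - 66/48 = 33.625.
        z = (W - E[W]) / sqrt(Var[W]) = (10.5 - 14) / 5.7987 = -0.6036.
        Two-sided p = 2*Phi(z) = 0.546121.
Step 6: alpha = 0.05. fail to reject H0.

W+ = 10.5, W- = 17.5, W = min = 10.5, p = 0.546121, fail to reject H0.


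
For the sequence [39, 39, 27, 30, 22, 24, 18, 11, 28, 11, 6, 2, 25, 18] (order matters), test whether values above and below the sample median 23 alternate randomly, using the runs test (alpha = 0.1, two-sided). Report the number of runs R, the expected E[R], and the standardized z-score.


Step 1: Compute median = 23; label A = above, B = below.
Labels in order: AAAABABBABBBAB  (n_A = 7, n_B = 7)
Step 2: Count runs R = 8.
Step 3: Under H0 (random ordering), E[R] = 2*n_A*n_B/(n_A+n_B) + 1 = 2*7*7/14 + 1 = 8.0000.
        Var[R] = 2*n_A*n_B*(2*n_A*n_B - n_A - n_B) / ((n_A+n_B)^2 * (n_A+n_B-1)) = 8232/2548 = 3.2308.
        SD[R] = 1.7974.
Step 4: R = E[R], so z = 0 with no continuity correction.
Step 5: Two-sided p-value via normal approximation = 2*(1 - Phi(|z|)) = 1.000000.
Step 6: alpha = 0.1. fail to reject H0.

R = 8, z = 0.0000, p = 1.000000, fail to reject H0.


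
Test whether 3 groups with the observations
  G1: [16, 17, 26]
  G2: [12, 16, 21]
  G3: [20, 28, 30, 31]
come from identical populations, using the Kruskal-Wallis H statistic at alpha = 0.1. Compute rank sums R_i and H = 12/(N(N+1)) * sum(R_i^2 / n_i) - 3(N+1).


Step 1: Combine all N = 10 observations and assign midranks.
sorted (value, group, rank): (12,G2,1), (16,G1,2.5), (16,G2,2.5), (17,G1,4), (20,G3,5), (21,G2,6), (26,G1,7), (28,G3,8), (30,G3,9), (31,G3,10)
Step 2: Sum ranks within each group.
R_1 = 13.5 (n_1 = 3)
R_2 = 9.5 (n_2 = 3)
R_3 = 32 (n_3 = 4)
Step 3: H = 12/(N(N+1)) * sum(R_i^2/n_i) - 3(N+1)
     = 12/(10*11) * (13.5^2/3 + 9.5^2/3 + 32^2/4) - 3*11
     = 0.109091 * 346.833 - 33
     = 4.836364.
Step 4: Ties present; correction factor C = 1 - 6/(10^3 - 10) = 0.993939. Corrected H = 4.836364 / 0.993939 = 4.865854.
Step 5: Under H0, H ~ chi^2(2); p-value = 0.087780.
Step 6: alpha = 0.1. reject H0.

H = 4.8659, df = 2, p = 0.087780, reject H0.


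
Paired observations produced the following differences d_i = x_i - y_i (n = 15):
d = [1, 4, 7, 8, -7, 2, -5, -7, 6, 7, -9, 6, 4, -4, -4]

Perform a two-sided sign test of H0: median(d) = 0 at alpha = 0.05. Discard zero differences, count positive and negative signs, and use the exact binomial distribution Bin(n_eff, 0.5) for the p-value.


Step 1: Discard zero differences. Original n = 15; n_eff = number of nonzero differences = 15.
Nonzero differences (with sign): +1, +4, +7, +8, -7, +2, -5, -7, +6, +7, -9, +6, +4, -4, -4
Step 2: Count signs: positive = 9, negative = 6.
Step 3: Under H0: P(positive) = 0.5, so the number of positives S ~ Bin(15, 0.5).
Step 4: Two-sided exact p-value = sum of Bin(15,0.5) probabilities at or below the observed probability = 0.607239.
Step 5: alpha = 0.05. fail to reject H0.

n_eff = 15, pos = 9, neg = 6, p = 0.607239, fail to reject H0.


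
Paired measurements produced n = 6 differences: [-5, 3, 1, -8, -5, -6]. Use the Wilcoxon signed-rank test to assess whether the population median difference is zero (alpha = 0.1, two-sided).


Step 1: Drop any zero differences (none here) and take |d_i|.
|d| = [5, 3, 1, 8, 5, 6]
Step 2: Midrank |d_i| (ties get averaged ranks).
ranks: |5|->3.5, |3|->2, |1|->1, |8|->6, |5|->3.5, |6|->5
Step 3: Attach original signs; sum ranks with positive sign and with negative sign.
W+ = 2 + 1 = 3
W- = 3.5 + 6 + 3.5 + 5 = 18
(Check: W+ + W- = 21 should equal n(n+1)/2 = 21.)
Step 4: Test statistic W = min(W+, W-) = 3.
Step 5: Ties in |d|, so use the tie-corrected normal approximation.
        E[W] = n(n+1)/4 = 6*7/4 = 10.5.
        Tie groups: |d|=5 (t=2); sum(t^3 - t) = 6.
        Var[W] = n(n+1)(2n+1)/24 - sum(t^3-t)/48 = 546/24 - 6/48 = 22.625.
        z = (W - E[W]) / sqrt(Var[W]) = (3 - 10.5) / 4.7566 = -1.5768.
        Two-sided p = 2*Phi(z) = 0.114850.
Step 6: alpha = 0.1. fail to reject H0.

W+ = 3, W- = 18, W = min = 3, p = 0.114850, fail to reject H0.


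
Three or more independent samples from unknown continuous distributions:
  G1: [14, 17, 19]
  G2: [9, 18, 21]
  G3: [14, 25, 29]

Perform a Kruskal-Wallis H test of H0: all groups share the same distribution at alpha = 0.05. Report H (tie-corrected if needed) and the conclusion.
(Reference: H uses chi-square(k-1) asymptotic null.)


Step 1: Combine all N = 9 observations and assign midranks.
sorted (value, group, rank): (9,G2,1), (14,G1,2.5), (14,G3,2.5), (17,G1,4), (18,G2,5), (19,G1,6), (21,G2,7), (25,G3,8), (29,G3,9)
Step 2: Sum ranks within each group.
R_1 = 12.5 (n_1 = 3)
R_2 = 13 (n_2 = 3)
R_3 = 19.5 (n_3 = 3)
Step 3: H = 12/(N(N+1)) * sum(R_i^2/n_i) - 3(N+1)
     = 12/(9*10) * (12.5^2/3 + 13^2/3 + 19.5^2/3) - 3*10
     = 0.133333 * 235.167 - 30
     = 1.355556.
Step 4: Ties present; correction factor C = 1 - 6/(9^3 - 9) = 0.991667. Corrected H = 1.355556 / 0.991667 = 1.366947.
Step 5: Under H0, H ~ chi^2(2); p-value = 0.504860.
Step 6: alpha = 0.05. fail to reject H0.

H = 1.3669, df = 2, p = 0.504860, fail to reject H0.


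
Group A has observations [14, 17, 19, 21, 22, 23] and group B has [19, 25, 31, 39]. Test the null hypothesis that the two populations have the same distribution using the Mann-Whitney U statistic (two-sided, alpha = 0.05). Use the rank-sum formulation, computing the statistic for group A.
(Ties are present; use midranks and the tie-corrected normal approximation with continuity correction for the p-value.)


Step 1: Combine and sort all 10 observations; assign midranks.
sorted (value, group): (14,X), (17,X), (19,X), (19,Y), (21,X), (22,X), (23,X), (25,Y), (31,Y), (39,Y)
ranks: 14->1, 17->2, 19->3.5, 19->3.5, 21->5, 22->6, 23->7, 25->8, 31->9, 39->10
Step 2: Rank sum for X: R1 = 1 + 2 + 3.5 + 5 + 6 + 7 = 24.5.
Step 3: U_X = R1 - n1(n1+1)/2 = 24.5 - 6*7/2 = 24.5 - 21 = 3.5.
       U_Y = n1*n2 - U_X = 24 - 3.5 = 20.5.
Step 4: Ties are present, so use the tie-corrected normal approximation (with continuity correction) for the p-value.
Step 5: p-value = 0.087118; compare to alpha = 0.05. fail to reject H0.

U_X = 3.5, p = 0.087118, fail to reject H0 at alpha = 0.05.


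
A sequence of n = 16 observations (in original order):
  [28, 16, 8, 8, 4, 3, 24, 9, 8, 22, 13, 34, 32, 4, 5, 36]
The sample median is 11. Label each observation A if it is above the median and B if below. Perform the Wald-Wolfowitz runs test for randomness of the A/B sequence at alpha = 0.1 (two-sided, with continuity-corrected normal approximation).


Step 1: Compute median = 11; label A = above, B = below.
Labels in order: AABBBBABBAAAABBA  (n_A = 8, n_B = 8)
Step 2: Count runs R = 7.
Step 3: Under H0 (random ordering), E[R] = 2*n_A*n_B/(n_A+n_B) + 1 = 2*8*8/16 + 1 = 9.0000.
        Var[R] = 2*n_A*n_B*(2*n_A*n_B - n_A - n_B) / ((n_A+n_B)^2 * (n_A+n_B-1)) = 14336/3840 = 3.7333.
        SD[R] = 1.9322.
Step 4: Continuity-corrected z = (R + 0.5 - E[R]) / SD[R] = (7 + 0.5 - 9.0000) / 1.9322 = -0.7763.
Step 5: Two-sided p-value via normal approximation = 2*(1 - Phi(|z|)) = 0.437558.
Step 6: alpha = 0.1. fail to reject H0.

R = 7, z = -0.7763, p = 0.437558, fail to reject H0.


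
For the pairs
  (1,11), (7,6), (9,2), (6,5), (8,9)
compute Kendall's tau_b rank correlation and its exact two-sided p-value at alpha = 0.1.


Step 1: Enumerate the 10 unordered pairs (i,j) with i<j and classify each by sign(x_j-x_i) * sign(y_j-y_i).
  (1,2):dx=+6,dy=-5->D; (1,3):dx=+8,dy=-9->D; (1,4):dx=+5,dy=-6->D; (1,5):dx=+7,dy=-2->D
  (2,3):dx=+2,dy=-4->D; (2,4):dx=-1,dy=-1->C; (2,5):dx=+1,dy=+3->C; (3,4):dx=-3,dy=+3->D
  (3,5):dx=-1,dy=+7->D; (4,5):dx=+2,dy=+4->C
Step 2: C = 3, D = 7, total pairs = 10.
Step 3: tau = (C - D)/(n(n-1)/2) = (3 - 7)/10 = -0.400000.
Step 4: Exact two-sided p-value (enumerate n! = 120 permutations of y under H0): p = 0.483333.
Step 5: alpha = 0.1. fail to reject H0.

tau_b = -0.4000 (C=3, D=7), p = 0.483333, fail to reject H0.


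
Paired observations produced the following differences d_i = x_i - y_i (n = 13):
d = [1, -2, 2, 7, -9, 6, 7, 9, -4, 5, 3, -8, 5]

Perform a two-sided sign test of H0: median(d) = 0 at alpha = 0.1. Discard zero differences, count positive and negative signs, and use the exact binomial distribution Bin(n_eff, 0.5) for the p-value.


Step 1: Discard zero differences. Original n = 13; n_eff = number of nonzero differences = 13.
Nonzero differences (with sign): +1, -2, +2, +7, -9, +6, +7, +9, -4, +5, +3, -8, +5
Step 2: Count signs: positive = 9, negative = 4.
Step 3: Under H0: P(positive) = 0.5, so the number of positives S ~ Bin(13, 0.5).
Step 4: Two-sided exact p-value = sum of Bin(13,0.5) probabilities at or below the observed probability = 0.266846.
Step 5: alpha = 0.1. fail to reject H0.

n_eff = 13, pos = 9, neg = 4, p = 0.266846, fail to reject H0.


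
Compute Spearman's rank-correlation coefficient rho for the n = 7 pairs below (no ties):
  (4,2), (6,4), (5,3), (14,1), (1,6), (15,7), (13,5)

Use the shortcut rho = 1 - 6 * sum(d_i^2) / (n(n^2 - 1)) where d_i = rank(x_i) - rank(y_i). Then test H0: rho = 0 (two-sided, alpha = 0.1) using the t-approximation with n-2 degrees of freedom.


Step 1: Rank x and y separately (midranks; no ties here).
rank(x): 4->2, 6->4, 5->3, 14->6, 1->1, 15->7, 13->5
rank(y): 2->2, 4->4, 3->3, 1->1, 6->6, 7->7, 5->5
Step 2: d_i = R_x(i) - R_y(i); compute d_i^2.
  (2-2)^2=0, (4-4)^2=0, (3-3)^2=0, (6-1)^2=25, (1-6)^2=25, (7-7)^2=0, (5-5)^2=0
sum(d^2) = 50.
Step 3: rho = 1 - 6*50 / (7*(7^2 - 1)) = 1 - 300/336 = 0.107143.
Step 4: Under H0, t = rho * sqrt((n-2)/(1-rho^2)) = 0.2410 ~ t(5).
Step 5: Two-sided p-value from the t-distribution with 5 df = 0.819151.
Step 6: alpha = 0.1. fail to reject H0.

rho = 0.1071, p = 0.819151, fail to reject H0 at alpha = 0.1.


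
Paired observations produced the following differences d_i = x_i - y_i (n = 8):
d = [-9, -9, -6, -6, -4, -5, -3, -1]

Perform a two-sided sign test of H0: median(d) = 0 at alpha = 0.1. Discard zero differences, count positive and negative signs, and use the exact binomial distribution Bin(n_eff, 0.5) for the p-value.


Step 1: Discard zero differences. Original n = 8; n_eff = number of nonzero differences = 8.
Nonzero differences (with sign): -9, -9, -6, -6, -4, -5, -3, -1
Step 2: Count signs: positive = 0, negative = 8.
Step 3: Under H0: P(positive) = 0.5, so the number of positives S ~ Bin(8, 0.5).
Step 4: Two-sided exact p-value = sum of Bin(8,0.5) probabilities at or below the observed probability = 0.007812.
Step 5: alpha = 0.1. reject H0.

n_eff = 8, pos = 0, neg = 8, p = 0.007812, reject H0.


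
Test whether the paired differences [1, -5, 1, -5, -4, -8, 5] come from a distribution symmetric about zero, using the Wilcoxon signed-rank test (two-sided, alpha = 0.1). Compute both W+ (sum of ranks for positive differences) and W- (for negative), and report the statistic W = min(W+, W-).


Step 1: Drop any zero differences (none here) and take |d_i|.
|d| = [1, 5, 1, 5, 4, 8, 5]
Step 2: Midrank |d_i| (ties get averaged ranks).
ranks: |1|->1.5, |5|->5, |1|->1.5, |5|->5, |4|->3, |8|->7, |5|->5
Step 3: Attach original signs; sum ranks with positive sign and with negative sign.
W+ = 1.5 + 1.5 + 5 = 8
W- = 5 + 5 + 3 + 7 = 20
(Check: W+ + W- = 28 should equal n(n+1)/2 = 28.)
Step 4: Test statistic W = min(W+, W-) = 8.
Step 5: Ties in |d|, so use the tie-corrected normal approximation.
        E[W] = n(n+1)/4 = 7*8/4 = 14.
        Tie groups: |d|=1 (t=2), |d|=5 (t=3); sum(t^3 - t) = 30.
        Var[W] = n(n+1)(2n+1)/24 - sum(t^3-t)/48 = 840/24 - 30/48 = 34.375.
        z = (W - E[W]) / sqrt(Var[W]) = (8 - 14) / 5.8630 = -1.0234.
        Two-sided p = 2*Phi(z) = 0.306136.
Step 6: alpha = 0.1. fail to reject H0.

W+ = 8, W- = 20, W = min = 8, p = 0.306136, fail to reject H0.


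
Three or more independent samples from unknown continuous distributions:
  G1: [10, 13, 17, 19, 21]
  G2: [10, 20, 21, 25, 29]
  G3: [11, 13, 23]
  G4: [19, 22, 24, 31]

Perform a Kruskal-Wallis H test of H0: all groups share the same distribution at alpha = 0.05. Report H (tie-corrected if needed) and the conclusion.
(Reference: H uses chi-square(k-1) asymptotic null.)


Step 1: Combine all N = 17 observations and assign midranks.
sorted (value, group, rank): (10,G1,1.5), (10,G2,1.5), (11,G3,3), (13,G1,4.5), (13,G3,4.5), (17,G1,6), (19,G1,7.5), (19,G4,7.5), (20,G2,9), (21,G1,10.5), (21,G2,10.5), (22,G4,12), (23,G3,13), (24,G4,14), (25,G2,15), (29,G2,16), (31,G4,17)
Step 2: Sum ranks within each group.
R_1 = 30 (n_1 = 5)
R_2 = 52 (n_2 = 5)
R_3 = 20.5 (n_3 = 3)
R_4 = 50.5 (n_4 = 4)
Step 3: H = 12/(N(N+1)) * sum(R_i^2/n_i) - 3(N+1)
     = 12/(17*18) * (30^2/5 + 52^2/5 + 20.5^2/3 + 50.5^2/4) - 3*18
     = 0.039216 * 1498.45 - 54
     = 4.762582.
Step 4: Ties present; correction factor C = 1 - 24/(17^3 - 17) = 0.995098. Corrected H = 4.762582 / 0.995098 = 4.786043.
Step 5: Under H0, H ~ chi^2(3); p-value = 0.188151.
Step 6: alpha = 0.05. fail to reject H0.

H = 4.7860, df = 3, p = 0.188151, fail to reject H0.


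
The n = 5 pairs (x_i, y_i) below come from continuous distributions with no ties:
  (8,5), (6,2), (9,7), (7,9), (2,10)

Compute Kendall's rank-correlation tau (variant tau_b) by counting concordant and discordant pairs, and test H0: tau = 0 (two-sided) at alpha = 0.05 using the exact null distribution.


Step 1: Enumerate the 10 unordered pairs (i,j) with i<j and classify each by sign(x_j-x_i) * sign(y_j-y_i).
  (1,2):dx=-2,dy=-3->C; (1,3):dx=+1,dy=+2->C; (1,4):dx=-1,dy=+4->D; (1,5):dx=-6,dy=+5->D
  (2,3):dx=+3,dy=+5->C; (2,4):dx=+1,dy=+7->C; (2,5):dx=-4,dy=+8->D; (3,4):dx=-2,dy=+2->D
  (3,5):dx=-7,dy=+3->D; (4,5):dx=-5,dy=+1->D
Step 2: C = 4, D = 6, total pairs = 10.
Step 3: tau = (C - D)/(n(n-1)/2) = (4 - 6)/10 = -0.200000.
Step 4: Exact two-sided p-value (enumerate n! = 120 permutations of y under H0): p = 0.816667.
Step 5: alpha = 0.05. fail to reject H0.

tau_b = -0.2000 (C=4, D=6), p = 0.816667, fail to reject H0.


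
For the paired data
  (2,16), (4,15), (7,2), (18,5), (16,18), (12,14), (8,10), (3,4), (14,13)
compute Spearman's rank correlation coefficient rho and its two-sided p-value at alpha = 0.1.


Step 1: Rank x and y separately (midranks; no ties here).
rank(x): 2->1, 4->3, 7->4, 18->9, 16->8, 12->6, 8->5, 3->2, 14->7
rank(y): 16->8, 15->7, 2->1, 5->3, 18->9, 14->6, 10->4, 4->2, 13->5
Step 2: d_i = R_x(i) - R_y(i); compute d_i^2.
  (1-8)^2=49, (3-7)^2=16, (4-1)^2=9, (9-3)^2=36, (8-9)^2=1, (6-6)^2=0, (5-4)^2=1, (2-2)^2=0, (7-5)^2=4
sum(d^2) = 116.
Step 3: rho = 1 - 6*116 / (9*(9^2 - 1)) = 1 - 696/720 = 0.033333.
Step 4: Under H0, t = rho * sqrt((n-2)/(1-rho^2)) = 0.0882 ~ t(7).
Step 5: Two-sided p-value from the t-distribution with 7 df = 0.932157.
Step 6: alpha = 0.1. fail to reject H0.

rho = 0.0333, p = 0.932157, fail to reject H0 at alpha = 0.1.


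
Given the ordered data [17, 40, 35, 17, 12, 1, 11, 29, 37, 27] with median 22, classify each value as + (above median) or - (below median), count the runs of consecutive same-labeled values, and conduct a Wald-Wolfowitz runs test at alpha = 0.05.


Step 1: Compute median = 22; label A = above, B = below.
Labels in order: BAABBBBAAA  (n_A = 5, n_B = 5)
Step 2: Count runs R = 4.
Step 3: Under H0 (random ordering), E[R] = 2*n_A*n_B/(n_A+n_B) + 1 = 2*5*5/10 + 1 = 6.0000.
        Var[R] = 2*n_A*n_B*(2*n_A*n_B - n_A - n_B) / ((n_A+n_B)^2 * (n_A+n_B-1)) = 2000/900 = 2.2222.
        SD[R] = 1.4907.
Step 4: Continuity-corrected z = (R + 0.5 - E[R]) / SD[R] = (4 + 0.5 - 6.0000) / 1.4907 = -1.0062.
Step 5: Two-sided p-value via normal approximation = 2*(1 - Phi(|z|)) = 0.314305.
Step 6: alpha = 0.05. fail to reject H0.

R = 4, z = -1.0062, p = 0.314305, fail to reject H0.


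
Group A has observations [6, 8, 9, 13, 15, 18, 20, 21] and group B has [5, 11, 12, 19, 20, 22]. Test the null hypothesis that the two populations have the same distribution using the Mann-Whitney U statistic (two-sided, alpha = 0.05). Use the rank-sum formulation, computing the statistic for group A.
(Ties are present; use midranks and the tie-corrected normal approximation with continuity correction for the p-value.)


Step 1: Combine and sort all 14 observations; assign midranks.
sorted (value, group): (5,Y), (6,X), (8,X), (9,X), (11,Y), (12,Y), (13,X), (15,X), (18,X), (19,Y), (20,X), (20,Y), (21,X), (22,Y)
ranks: 5->1, 6->2, 8->3, 9->4, 11->5, 12->6, 13->7, 15->8, 18->9, 19->10, 20->11.5, 20->11.5, 21->13, 22->14
Step 2: Rank sum for X: R1 = 2 + 3 + 4 + 7 + 8 + 9 + 11.5 + 13 = 57.5.
Step 3: U_X = R1 - n1(n1+1)/2 = 57.5 - 8*9/2 = 57.5 - 36 = 21.5.
       U_Y = n1*n2 - U_X = 48 - 21.5 = 26.5.
Step 4: Ties are present, so use the tie-corrected normal approximation (with continuity correction) for the p-value.
Step 5: p-value = 0.796034; compare to alpha = 0.05. fail to reject H0.

U_X = 21.5, p = 0.796034, fail to reject H0 at alpha = 0.05.


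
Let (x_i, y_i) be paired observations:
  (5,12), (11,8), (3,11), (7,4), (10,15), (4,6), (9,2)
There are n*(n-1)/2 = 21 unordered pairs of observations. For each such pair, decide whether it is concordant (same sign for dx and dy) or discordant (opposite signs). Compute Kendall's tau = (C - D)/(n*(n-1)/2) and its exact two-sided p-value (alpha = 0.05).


Step 1: Enumerate the 21 unordered pairs (i,j) with i<j and classify each by sign(x_j-x_i) * sign(y_j-y_i).
  (1,2):dx=+6,dy=-4->D; (1,3):dx=-2,dy=-1->C; (1,4):dx=+2,dy=-8->D; (1,5):dx=+5,dy=+3->C
  (1,6):dx=-1,dy=-6->C; (1,7):dx=+4,dy=-10->D; (2,3):dx=-8,dy=+3->D; (2,4):dx=-4,dy=-4->C
  (2,5):dx=-1,dy=+7->D; (2,6):dx=-7,dy=-2->C; (2,7):dx=-2,dy=-6->C; (3,4):dx=+4,dy=-7->D
  (3,5):dx=+7,dy=+4->C; (3,6):dx=+1,dy=-5->D; (3,7):dx=+6,dy=-9->D; (4,5):dx=+3,dy=+11->C
  (4,6):dx=-3,dy=+2->D; (4,7):dx=+2,dy=-2->D; (5,6):dx=-6,dy=-9->C; (5,7):dx=-1,dy=-13->C
  (6,7):dx=+5,dy=-4->D
Step 2: C = 10, D = 11, total pairs = 21.
Step 3: tau = (C - D)/(n(n-1)/2) = (10 - 11)/21 = -0.047619.
Step 4: Exact two-sided p-value (enumerate n! = 5040 permutations of y under H0): p = 1.000000.
Step 5: alpha = 0.05. fail to reject H0.

tau_b = -0.0476 (C=10, D=11), p = 1.000000, fail to reject H0.


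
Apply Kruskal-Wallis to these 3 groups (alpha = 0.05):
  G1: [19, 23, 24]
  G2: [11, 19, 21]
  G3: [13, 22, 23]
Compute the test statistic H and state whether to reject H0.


Step 1: Combine all N = 9 observations and assign midranks.
sorted (value, group, rank): (11,G2,1), (13,G3,2), (19,G1,3.5), (19,G2,3.5), (21,G2,5), (22,G3,6), (23,G1,7.5), (23,G3,7.5), (24,G1,9)
Step 2: Sum ranks within each group.
R_1 = 20 (n_1 = 3)
R_2 = 9.5 (n_2 = 3)
R_3 = 15.5 (n_3 = 3)
Step 3: H = 12/(N(N+1)) * sum(R_i^2/n_i) - 3(N+1)
     = 12/(9*10) * (20^2/3 + 9.5^2/3 + 15.5^2/3) - 3*10
     = 0.133333 * 243.5 - 30
     = 2.466667.
Step 4: Ties present; correction factor C = 1 - 12/(9^3 - 9) = 0.983333. Corrected H = 2.466667 / 0.983333 = 2.508475.
Step 5: Under H0, H ~ chi^2(2); p-value = 0.285293.
Step 6: alpha = 0.05. fail to reject H0.

H = 2.5085, df = 2, p = 0.285293, fail to reject H0.


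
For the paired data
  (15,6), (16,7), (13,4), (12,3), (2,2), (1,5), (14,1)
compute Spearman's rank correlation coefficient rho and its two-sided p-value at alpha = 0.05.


Step 1: Rank x and y separately (midranks; no ties here).
rank(x): 15->6, 16->7, 13->4, 12->3, 2->2, 1->1, 14->5
rank(y): 6->6, 7->7, 4->4, 3->3, 2->2, 5->5, 1->1
Step 2: d_i = R_x(i) - R_y(i); compute d_i^2.
  (6-6)^2=0, (7-7)^2=0, (4-4)^2=0, (3-3)^2=0, (2-2)^2=0, (1-5)^2=16, (5-1)^2=16
sum(d^2) = 32.
Step 3: rho = 1 - 6*32 / (7*(7^2 - 1)) = 1 - 192/336 = 0.428571.
Step 4: Under H0, t = rho * sqrt((n-2)/(1-rho^2)) = 1.0607 ~ t(5).
Step 5: Two-sided p-value from the t-distribution with 5 df = 0.337368.
Step 6: alpha = 0.05. fail to reject H0.

rho = 0.4286, p = 0.337368, fail to reject H0 at alpha = 0.05.


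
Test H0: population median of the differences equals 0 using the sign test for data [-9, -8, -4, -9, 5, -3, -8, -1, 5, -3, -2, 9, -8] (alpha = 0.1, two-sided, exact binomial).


Step 1: Discard zero differences. Original n = 13; n_eff = number of nonzero differences = 13.
Nonzero differences (with sign): -9, -8, -4, -9, +5, -3, -8, -1, +5, -3, -2, +9, -8
Step 2: Count signs: positive = 3, negative = 10.
Step 3: Under H0: P(positive) = 0.5, so the number of positives S ~ Bin(13, 0.5).
Step 4: Two-sided exact p-value = sum of Bin(13,0.5) probabilities at or below the observed probability = 0.092285.
Step 5: alpha = 0.1. reject H0.

n_eff = 13, pos = 3, neg = 10, p = 0.092285, reject H0.
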